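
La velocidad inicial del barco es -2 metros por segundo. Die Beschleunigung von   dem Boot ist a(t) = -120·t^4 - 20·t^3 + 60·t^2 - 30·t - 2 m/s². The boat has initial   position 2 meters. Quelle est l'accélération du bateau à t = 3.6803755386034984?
Nous avons l'accélération a(t) = -120·t^4 - 20·t^3 + 60·t^2 - 30·t - 2. En substituant t = 3.6803755386034984: a(3.6803755386034984) = -22313.3037088849.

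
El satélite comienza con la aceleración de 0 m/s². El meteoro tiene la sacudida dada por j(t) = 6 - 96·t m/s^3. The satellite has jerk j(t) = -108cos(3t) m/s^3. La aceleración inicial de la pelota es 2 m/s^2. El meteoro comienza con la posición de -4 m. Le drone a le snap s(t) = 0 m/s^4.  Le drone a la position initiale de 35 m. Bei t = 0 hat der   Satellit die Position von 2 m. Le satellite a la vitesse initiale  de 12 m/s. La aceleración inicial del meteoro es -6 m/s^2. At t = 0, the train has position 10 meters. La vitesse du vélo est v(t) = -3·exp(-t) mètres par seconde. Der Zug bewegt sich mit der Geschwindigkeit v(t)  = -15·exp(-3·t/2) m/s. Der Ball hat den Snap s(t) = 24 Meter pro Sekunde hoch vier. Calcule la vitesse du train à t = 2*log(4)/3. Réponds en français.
En utilisant v(t) = -15·exp(-3·t/2) et en substituant t = 2*log(4)/3, nous trouvons v = -15/4.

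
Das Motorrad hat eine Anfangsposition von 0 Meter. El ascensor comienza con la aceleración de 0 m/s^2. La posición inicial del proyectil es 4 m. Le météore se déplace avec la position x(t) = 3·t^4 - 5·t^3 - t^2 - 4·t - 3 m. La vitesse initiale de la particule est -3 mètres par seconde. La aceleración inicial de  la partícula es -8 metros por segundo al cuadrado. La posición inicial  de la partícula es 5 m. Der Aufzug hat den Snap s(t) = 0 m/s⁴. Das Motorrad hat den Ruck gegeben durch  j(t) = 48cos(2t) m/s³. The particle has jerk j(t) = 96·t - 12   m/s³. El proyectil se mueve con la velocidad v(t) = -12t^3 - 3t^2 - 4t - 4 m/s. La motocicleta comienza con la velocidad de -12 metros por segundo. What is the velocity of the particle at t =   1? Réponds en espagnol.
Necesitamos integrar nuestra ecuación de la sacudida j(t) = 96·t - 12 2 veces. Integrando la sacudida y usando la condición inicial a(0) = -8, obtenemos a(t) = 48·t^2 - 12·t - 8. La antiderivada de la aceleración, con v(0) = -3, da la velocidad: v(t) = 16·t^3 - 6·t^2 - 8·t - 3. De la ecuación de la velocidad v(t) = 16·t^3 - 6·t^2 - 8·t - 3, sustituimos t = 1 para obtener v = -1.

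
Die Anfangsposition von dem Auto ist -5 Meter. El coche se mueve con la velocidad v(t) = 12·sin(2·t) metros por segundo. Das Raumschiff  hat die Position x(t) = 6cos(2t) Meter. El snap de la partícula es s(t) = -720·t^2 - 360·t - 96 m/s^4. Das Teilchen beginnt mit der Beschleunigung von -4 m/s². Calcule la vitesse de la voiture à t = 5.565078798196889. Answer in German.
Wir haben die Geschwindigkeit v(t) = 12·sin(2·t). Durch Einsetzen von t = 5.565078798196889: v(5.565078798196889) = -11.8914879332556.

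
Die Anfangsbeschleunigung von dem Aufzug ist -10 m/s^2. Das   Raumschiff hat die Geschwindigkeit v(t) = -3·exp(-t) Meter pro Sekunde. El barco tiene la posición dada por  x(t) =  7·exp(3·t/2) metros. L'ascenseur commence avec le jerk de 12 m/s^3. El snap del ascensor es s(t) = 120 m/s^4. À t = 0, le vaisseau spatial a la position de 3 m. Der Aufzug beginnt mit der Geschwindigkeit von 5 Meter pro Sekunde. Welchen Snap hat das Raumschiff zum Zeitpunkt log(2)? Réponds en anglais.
Starting from velocity v(t) = -3·exp(-t), we take 3 derivatives. The derivative of velocity gives acceleration: a(t) = 3·exp(-t). The derivative of acceleration gives jerk: j(t) = -3·exp(-t). Differentiating jerk, we get snap: s(t) = 3·exp(-t). Using s(t) = 3·exp(-t) and substituting t = log(2), we find s = 3/2.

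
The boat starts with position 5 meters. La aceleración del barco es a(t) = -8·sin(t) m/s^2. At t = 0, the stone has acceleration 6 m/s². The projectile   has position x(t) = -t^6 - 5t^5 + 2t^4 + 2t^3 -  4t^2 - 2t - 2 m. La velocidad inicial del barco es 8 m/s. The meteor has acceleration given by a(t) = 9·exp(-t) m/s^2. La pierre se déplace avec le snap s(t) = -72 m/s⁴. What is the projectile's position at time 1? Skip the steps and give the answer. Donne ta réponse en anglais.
The answer is -10.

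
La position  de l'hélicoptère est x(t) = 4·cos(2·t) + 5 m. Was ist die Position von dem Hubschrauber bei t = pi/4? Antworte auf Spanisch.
De la ecuación de la posición x(t) = 4·cos(2·t) + 5, sustituimos t = pi/4 para obtener x = 5.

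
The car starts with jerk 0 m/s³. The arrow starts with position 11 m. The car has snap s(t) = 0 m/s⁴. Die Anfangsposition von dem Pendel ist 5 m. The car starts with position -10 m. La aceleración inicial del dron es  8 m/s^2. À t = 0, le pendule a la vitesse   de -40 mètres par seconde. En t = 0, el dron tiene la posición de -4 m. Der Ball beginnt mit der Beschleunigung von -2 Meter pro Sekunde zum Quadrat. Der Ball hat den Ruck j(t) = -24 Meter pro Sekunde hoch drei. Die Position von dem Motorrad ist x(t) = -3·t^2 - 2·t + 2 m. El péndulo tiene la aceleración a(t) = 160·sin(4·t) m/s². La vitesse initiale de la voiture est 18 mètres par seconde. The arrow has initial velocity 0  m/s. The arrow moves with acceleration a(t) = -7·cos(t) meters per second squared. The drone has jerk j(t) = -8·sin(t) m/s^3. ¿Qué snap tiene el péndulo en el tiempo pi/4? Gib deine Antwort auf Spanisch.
Debemos derivar nuestra ecuación de la aceleración a(t) = 160·sin(4·t) 2 veces. Derivando la aceleración, obtenemos la sacudida: j(t) = 640·cos(4·t). Tomando d/dt de j(t), encontramos s(t) = -2560·sin(4·t). Usando s(t) = -2560·sin(4·t) y sustituyendo t = pi/4, encontramos s = 0.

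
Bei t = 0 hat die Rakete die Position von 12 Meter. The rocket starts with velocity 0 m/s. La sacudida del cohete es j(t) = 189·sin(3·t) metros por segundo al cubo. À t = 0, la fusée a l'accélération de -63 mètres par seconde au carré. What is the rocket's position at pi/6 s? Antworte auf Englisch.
We need to integrate our jerk equation j(t) = 189·sin(3·t) 3 times. The integral of jerk is acceleration. Using a(0) = -63, we get a(t) = -63·cos(3·t). The antiderivative of acceleration is velocity. Using v(0) = 0, we get v(t) = -21·sin(3·t). Finding the integral of v(t) and using x(0) = 12: x(t) = 7·cos(3·t) + 5. Using x(t) = 7·cos(3·t) + 5 and substituting t = pi/6, we find x = 5.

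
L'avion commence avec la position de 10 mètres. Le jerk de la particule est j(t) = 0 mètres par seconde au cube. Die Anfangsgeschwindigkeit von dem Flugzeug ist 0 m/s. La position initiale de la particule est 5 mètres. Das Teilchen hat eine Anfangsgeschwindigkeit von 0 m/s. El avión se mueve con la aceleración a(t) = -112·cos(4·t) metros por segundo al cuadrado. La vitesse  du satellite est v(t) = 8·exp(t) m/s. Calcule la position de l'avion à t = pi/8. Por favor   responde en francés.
Nous devons intégrer notre équation de l'accélération a(t) = -112·cos(4·t) 2 fois. En prenant ∫a(t)dt et en appliquant v(0) = 0, nous trouvons v(t) = -28·sin(4·t). En prenant ∫v(t)dt et en appliquant x(0) = 10, nous trouvons x(t) = 7·cos(4·t) + 3. En utilisant x(t) = 7·cos(4·t) + 3 et en substituant t = pi/8, nous trouvons x = 3.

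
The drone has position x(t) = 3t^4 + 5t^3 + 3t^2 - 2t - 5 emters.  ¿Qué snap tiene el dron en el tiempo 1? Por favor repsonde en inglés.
Starting from position x(t) = 3·t^4 + 5·t^3 + 3·t^2 - 2·t - 5, we take 4 derivatives. Taking d/dt of x(t), we find v(t) = 12·t^3 + 15·t^2 + 6·t - 2. Taking d/dt of v(t), we find a(t) = 36·t^2 + 30·t + 6. Differentiating acceleration, we get jerk: j(t) = 72·t + 30. Differentiating jerk, we get snap: s(t) = 72. We have snap s(t) = 72. Substituting t = 1: s(1) = 72.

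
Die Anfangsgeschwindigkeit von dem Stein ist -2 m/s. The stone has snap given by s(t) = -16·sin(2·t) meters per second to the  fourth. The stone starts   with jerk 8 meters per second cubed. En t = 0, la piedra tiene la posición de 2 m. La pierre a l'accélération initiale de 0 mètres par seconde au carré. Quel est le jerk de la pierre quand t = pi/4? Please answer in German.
Wir müssen unsere Gleichung für den Snap s(t) = -16·sin(2·t) 1-mal integrieren. Mit ∫s(t)dt und Anwendung von j(0) = 8, finden wir j(t) = 8·cos(2·t). Mit j(t) = 8·cos(2·t) und Einsetzen von t = pi/4, finden wir j = 0.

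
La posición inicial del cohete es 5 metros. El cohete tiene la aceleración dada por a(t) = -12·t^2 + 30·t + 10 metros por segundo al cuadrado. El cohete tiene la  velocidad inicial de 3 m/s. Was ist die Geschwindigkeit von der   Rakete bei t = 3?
Ausgehend von der Beschleunigung a(t) = -12·t^2 + 30·t + 10, nehmen wir 1 Integral. Durch Integration von der Beschleunigung und Verwendung der Anfangsbedingung v(0) = 3, erhalten wir v(t) = -4·t^3 + 15·t^2 + 10·t + 3. Aus der Gleichung für die Geschwindigkeit v(t) = -4·t^3 + 15·t^2 + 10·t + 3, setzen wir t = 3 ein und erhalten v = 60.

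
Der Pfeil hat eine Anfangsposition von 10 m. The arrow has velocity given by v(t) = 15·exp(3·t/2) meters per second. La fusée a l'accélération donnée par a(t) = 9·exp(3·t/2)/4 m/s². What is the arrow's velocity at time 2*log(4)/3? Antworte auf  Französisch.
En utilisant v(t) = 15·exp(3·t/2) et en substituant t = 2*log(4)/3, nous trouvons v = 60.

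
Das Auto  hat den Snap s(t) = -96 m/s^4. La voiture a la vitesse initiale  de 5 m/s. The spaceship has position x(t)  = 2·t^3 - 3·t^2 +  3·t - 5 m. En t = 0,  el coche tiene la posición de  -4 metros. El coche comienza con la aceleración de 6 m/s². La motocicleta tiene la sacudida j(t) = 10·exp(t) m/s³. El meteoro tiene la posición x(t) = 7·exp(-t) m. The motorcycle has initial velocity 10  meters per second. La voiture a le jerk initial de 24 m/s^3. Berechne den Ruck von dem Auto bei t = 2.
Wir müssen unsere Gleichung für den Snap s(t) = -96 1-mal integrieren. Die Stammfunktion von dem Snap, mit j(0) = 24, ergibt den Ruck: j(t) = 24 - 96·t. Wir haben den Ruck j(t) = 24 - 96·t. Durch Einsetzen von t = 2: j(2) = -168.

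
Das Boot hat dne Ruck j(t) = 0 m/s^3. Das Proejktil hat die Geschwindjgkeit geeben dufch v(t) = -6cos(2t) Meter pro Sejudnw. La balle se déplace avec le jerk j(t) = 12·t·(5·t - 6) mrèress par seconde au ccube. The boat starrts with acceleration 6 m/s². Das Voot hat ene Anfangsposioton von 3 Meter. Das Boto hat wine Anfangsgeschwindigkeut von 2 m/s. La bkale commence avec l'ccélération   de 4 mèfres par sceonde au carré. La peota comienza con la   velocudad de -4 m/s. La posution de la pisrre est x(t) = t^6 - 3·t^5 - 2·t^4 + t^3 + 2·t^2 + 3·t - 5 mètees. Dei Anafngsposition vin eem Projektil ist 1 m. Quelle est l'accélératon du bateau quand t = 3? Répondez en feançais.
Nous devons trouver l'intégrale de notre équation du jerk j(t) = 0 1 fois. En prenant ∫j(t)dt et en appliquant a(0) = 6, nous trouvons a(t) = 6. En utilisant a(t) = 6 et en substituant t = 3, nous trouvons a = 6.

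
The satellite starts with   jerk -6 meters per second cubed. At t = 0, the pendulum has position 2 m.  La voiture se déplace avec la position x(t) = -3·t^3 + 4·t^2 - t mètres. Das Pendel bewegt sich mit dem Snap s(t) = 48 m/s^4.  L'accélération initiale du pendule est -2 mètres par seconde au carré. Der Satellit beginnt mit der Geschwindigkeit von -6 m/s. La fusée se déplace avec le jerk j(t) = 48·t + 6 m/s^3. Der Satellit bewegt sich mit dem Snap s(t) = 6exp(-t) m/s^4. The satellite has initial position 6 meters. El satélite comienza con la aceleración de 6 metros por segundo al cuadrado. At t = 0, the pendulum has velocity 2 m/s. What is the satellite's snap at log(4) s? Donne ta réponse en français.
Nous avons le snap s(t) = 6·exp(-t). En substituant t = log(4): s(log(4)) = 3/2.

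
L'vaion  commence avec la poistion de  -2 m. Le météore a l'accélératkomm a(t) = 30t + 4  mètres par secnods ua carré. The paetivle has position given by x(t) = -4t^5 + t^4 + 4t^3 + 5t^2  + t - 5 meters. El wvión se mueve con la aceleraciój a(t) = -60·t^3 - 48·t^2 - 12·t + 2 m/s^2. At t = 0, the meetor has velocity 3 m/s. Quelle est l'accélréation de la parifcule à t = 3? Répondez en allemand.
Wir müssen unsere Gleichung für die Position x(t) = -4·t^5 + t^4 + 4·t^3 + 5·t^2 + t - 5 2-mal ableiten. Mit d/dt von x(t) finden wir v(t) = -20·t^4 + 4·t^3 + 12·t^2 + 10·t + 1. Durch Ableiten von der Geschwindigkeit erhalten wir die Beschleunigung: a(t) = -80·t^3 + 12·t^2 + 24·t + 10. Wir haben die Beschleunigung a(t) = -80·t^3 + 12·t^2 + 24·t + 10. Durch Einsetzen von t = 3: a(3) = -1970.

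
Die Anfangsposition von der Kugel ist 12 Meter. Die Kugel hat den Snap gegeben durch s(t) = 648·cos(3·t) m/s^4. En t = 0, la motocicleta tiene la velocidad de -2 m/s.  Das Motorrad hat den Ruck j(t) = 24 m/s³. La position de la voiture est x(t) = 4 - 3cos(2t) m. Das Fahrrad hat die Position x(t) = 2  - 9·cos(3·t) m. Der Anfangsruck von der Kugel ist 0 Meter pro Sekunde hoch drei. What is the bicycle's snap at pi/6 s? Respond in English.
We must differentiate our position equation x(t) = 2 - 9·cos(3·t) 4 times. Taking d/dt of x(t), we find v(t) = 27·sin(3·t). Differentiating velocity, we get acceleration: a(t) = 81·cos(3·t). Taking d/dt of a(t), we find j(t) = -243·sin(3·t). The derivative of jerk gives snap: s(t) = -729·cos(3·t). Using s(t) = -729·cos(3·t) and substituting t = pi/6, we find s = 0.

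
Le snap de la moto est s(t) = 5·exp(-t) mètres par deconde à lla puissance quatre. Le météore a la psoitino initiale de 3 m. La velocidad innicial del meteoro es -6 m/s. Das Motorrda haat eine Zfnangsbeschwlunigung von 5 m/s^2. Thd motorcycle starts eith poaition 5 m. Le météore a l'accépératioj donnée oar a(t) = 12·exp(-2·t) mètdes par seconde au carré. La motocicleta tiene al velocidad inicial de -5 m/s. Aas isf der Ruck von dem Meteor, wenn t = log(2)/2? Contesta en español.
Partiendo de la aceleración a(t) = 12·exp(-2·t), tomamos 1 derivada. Tomando d/dt de a(t), encontramos j(t) = -24·exp(-2·t). Tenemos la sacudida j(t) = -24·exp(-2·t). Sustituyendo t = log(2)/2: j(log(2)/2) = -12.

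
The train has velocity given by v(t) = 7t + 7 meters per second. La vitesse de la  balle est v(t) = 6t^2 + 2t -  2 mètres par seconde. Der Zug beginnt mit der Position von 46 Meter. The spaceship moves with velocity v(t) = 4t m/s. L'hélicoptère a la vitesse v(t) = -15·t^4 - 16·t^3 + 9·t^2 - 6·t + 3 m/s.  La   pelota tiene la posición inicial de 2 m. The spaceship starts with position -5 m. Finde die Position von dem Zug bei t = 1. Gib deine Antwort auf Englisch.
We must find the integral of our velocity equation v(t) = 7·t + 7 1 time. Taking ∫v(t)dt and applying x(0) = 46, we find x(t) = 7·t^2/2 + 7·t + 46. From the given position equation x(t) = 7·t^2/2 + 7·t + 46, we substitute t = 1 to get x = 113/2.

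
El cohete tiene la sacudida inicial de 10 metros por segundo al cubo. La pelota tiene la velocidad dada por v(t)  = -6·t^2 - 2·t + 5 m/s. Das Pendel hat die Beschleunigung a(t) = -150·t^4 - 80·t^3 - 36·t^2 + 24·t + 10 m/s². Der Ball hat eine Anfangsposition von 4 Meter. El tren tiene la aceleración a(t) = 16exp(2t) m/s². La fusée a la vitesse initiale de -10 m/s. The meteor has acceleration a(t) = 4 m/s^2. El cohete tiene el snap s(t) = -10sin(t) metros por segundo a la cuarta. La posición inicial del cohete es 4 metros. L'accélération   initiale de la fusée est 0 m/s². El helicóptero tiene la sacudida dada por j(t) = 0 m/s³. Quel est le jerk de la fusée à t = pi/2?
Nous devons trouver la primitive de notre équation du snap s(t) = -10·sin(t) 1 fois. En prenant ∫s(t)dt et en appliquant j(0) = 10, nous trouvons j(t) = 10·cos(t). En utilisant j(t) = 10·cos(t) et en substituant t = pi/2, nous trouvons j = 0.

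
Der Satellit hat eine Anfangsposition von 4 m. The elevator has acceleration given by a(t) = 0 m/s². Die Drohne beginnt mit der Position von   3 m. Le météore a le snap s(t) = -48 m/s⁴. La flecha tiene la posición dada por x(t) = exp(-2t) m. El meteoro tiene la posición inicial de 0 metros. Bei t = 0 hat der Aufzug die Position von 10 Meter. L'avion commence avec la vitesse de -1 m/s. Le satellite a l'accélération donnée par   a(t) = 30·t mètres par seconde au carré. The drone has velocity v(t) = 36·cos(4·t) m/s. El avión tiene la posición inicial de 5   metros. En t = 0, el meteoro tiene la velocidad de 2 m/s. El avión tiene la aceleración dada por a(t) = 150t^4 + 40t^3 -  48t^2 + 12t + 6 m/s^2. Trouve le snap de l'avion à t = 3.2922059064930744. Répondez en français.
En partant de l'accélération a(t) = 150·t^4 + 40·t^3 - 48·t^2 + 12·t + 6, nous prenons 2 dérivées. En dérivant l'accélération, nous obtenons le jerk: j(t) = 600·t^3 + 120·t^2 - 96·t + 12. En prenant d/dt de j(t), nous trouvons s(t) = 1800·t^2 + 240·t - 96. Nous avons le snap s(t) = 1800·t^2 + 240·t - 96. En substituant t = 3.2922059064930744: s(3.2922059064930744) = 20203.6449329045.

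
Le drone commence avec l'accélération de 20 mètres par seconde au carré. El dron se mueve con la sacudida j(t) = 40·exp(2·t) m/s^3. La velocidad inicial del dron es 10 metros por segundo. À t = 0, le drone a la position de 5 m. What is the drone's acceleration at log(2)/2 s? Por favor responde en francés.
Nous devons intégrer notre équation du jerk j(t) = 40·exp(2·t) 1 fois. La primitive du jerk est l'accélération. En utilisant a(0) = 20, nous obtenons a(t) = 20·exp(2·t). De l'équation de l'accélération a(t) = 20·exp(2·t), nous substituons t = log(2)/2 pour obtenir a = 40.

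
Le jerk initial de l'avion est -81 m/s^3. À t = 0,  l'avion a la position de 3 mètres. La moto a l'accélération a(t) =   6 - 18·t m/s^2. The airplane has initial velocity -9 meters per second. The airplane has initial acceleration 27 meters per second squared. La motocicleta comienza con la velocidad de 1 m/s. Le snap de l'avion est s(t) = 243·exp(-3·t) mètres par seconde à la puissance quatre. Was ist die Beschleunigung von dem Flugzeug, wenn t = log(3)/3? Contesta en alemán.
Wir müssen unsere Gleichung für den Snap s(t) = 243·exp(-3·t) 2-mal integrieren. Durch Integration von dem Snap und Verwendung der Anfangsbedingung j(0) = -81, erhalten wir j(t) = -81·exp(-3·t). Das Integral von dem Ruck, mit a(0) = 27, ergibt die Beschleunigung: a(t) = 27·exp(-3·t). Mit a(t) = 27·exp(-3·t) und Einsetzen von t = log(3)/3, finden wir a = 9.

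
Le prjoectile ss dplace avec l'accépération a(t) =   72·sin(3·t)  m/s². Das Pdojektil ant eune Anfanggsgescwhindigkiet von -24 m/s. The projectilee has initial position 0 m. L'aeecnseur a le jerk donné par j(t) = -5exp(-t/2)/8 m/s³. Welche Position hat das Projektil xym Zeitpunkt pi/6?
Ausgehend von der Beschleunigung a(t) = 72·sin(3·t), nehmen wir 2 Stammfunktionen. Das Integral von der Beschleunigung ist die Geschwindigkeit. Mit v(0) = -24 erhalten wir v(t) = -24·cos(3·t). Das Integral von der Geschwindigkeit, mit x(0) = 0, ergibt die Position: x(t) = -8·sin(3·t). Mit x(t) = -8·sin(3·t) und Einsetzen von t = pi/6, finden wir x = -8.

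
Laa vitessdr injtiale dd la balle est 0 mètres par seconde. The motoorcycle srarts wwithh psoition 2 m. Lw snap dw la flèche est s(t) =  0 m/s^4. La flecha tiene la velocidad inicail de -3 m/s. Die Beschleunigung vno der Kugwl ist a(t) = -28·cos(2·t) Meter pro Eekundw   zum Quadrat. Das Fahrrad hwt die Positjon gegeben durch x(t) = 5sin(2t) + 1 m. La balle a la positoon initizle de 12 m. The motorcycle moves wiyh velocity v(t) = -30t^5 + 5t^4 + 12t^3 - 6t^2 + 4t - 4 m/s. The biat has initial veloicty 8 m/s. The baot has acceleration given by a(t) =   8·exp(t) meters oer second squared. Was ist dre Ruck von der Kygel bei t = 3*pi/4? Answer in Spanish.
Debemos derivar nuestra ecuación de la aceleración a(t) = -28·cos(2·t) 1 vez. Tomando d/dt de a(t), encontramos j(t) = 56·sin(2·t). De la ecuación de la sacudida j(t) = 56·sin(2·t), sustituimos t = 3*pi/4 para obtener j = -56.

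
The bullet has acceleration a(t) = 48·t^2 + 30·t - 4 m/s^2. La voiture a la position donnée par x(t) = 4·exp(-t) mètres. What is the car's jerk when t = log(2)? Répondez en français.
Nous devons dériver notre équation de la position x(t) = 4·exp(-t) 3 fois. En dérivant la position, nous obtenons la vitesse: v(t) = -4·exp(-t). La dérivée de la vitesse donne l'accélération: a(t) = 4·exp(-t). La dérivée de l'accélération donne le jerk: j(t) = -4·exp(-t). De l'équation du jerk j(t) = -4·exp(-t), nous substituons t = log(2) pour obtenir j = -2.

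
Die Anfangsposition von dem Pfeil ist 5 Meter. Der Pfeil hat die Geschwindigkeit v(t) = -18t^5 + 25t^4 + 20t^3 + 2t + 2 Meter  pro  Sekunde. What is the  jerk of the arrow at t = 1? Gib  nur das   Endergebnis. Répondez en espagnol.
En t = 1, j = 60.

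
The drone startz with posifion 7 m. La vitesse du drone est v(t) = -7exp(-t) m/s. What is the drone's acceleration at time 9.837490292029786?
To solve this, we need to take 1 derivative of our velocity equation v(t) = -7·exp(-t). Differentiating velocity, we get acceleration: a(t) = 7·exp(-t). We have acceleration a(t) = 7·exp(-t). Substituting t = 9.837490292029786: a(9.837490292029786) = 0.000373878326769390.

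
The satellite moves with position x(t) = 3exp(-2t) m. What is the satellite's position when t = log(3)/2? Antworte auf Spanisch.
Tenemos la posición x(t) = 3·exp(-2·t). Sustituyendo t = log(3)/2: x(log(3)/2) = 1.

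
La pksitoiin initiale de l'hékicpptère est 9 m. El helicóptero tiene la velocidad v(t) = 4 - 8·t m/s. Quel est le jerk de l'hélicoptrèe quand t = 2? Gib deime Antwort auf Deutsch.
Ausgehend von der Geschwindigkeit v(t) = 4 - 8·t, nehmen wir 2 Ableitungen. Durch Ableiten von der Geschwindigkeit erhalten wir die Beschleunigung: a(t) = -8. Die Ableitung von der Beschleunigung ergibt den Ruck: j(t) = 0. Aus der Gleichung für den Ruck j(t) = 0, setzen wir t = 2 ein und erhalten j = 0.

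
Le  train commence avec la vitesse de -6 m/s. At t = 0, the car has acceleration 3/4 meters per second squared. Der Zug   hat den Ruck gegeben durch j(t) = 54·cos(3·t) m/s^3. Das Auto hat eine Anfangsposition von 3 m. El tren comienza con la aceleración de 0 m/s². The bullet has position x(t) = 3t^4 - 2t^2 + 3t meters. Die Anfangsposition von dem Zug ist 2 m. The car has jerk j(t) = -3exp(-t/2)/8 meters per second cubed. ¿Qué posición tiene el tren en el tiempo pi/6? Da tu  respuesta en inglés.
To find the answer, we compute 3 integrals of j(t) = 54·cos(3·t). Taking ∫j(t)dt and applying a(0) = 0, we find a(t) = 18·sin(3·t). Finding the antiderivative of a(t) and using v(0) = -6: v(t) = -6·cos(3·t). The antiderivative of velocity, with x(0) = 2, gives position: x(t) = 2 - 2·sin(3·t). From the given position equation x(t) = 2 - 2·sin(3·t), we substitute t = pi/6 to get x = 0.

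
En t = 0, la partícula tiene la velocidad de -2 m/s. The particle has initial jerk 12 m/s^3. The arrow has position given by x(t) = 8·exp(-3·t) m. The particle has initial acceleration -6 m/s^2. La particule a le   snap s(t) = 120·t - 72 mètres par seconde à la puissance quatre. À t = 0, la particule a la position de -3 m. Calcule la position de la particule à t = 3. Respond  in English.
We need to integrate our snap equation s(t) = 120·t - 72 4 times. Integrating snap and using the initial condition j(0) = 12, we get j(t) = 60·t^2 - 72·t + 12. The integral of jerk, with a(0) = -6, gives acceleration: a(t) = 20·t^3 - 36·t^2 + 12·t - 6. The integral of acceleration is velocity. Using v(0) = -2, we get v(t) = 5·t^4 - 12·t^3 + 6·t^2 - 6·t - 2. Finding the integral of v(t) and using x(0) = -3: x(t) = t^5 - 3·t^4 + 2·t^3 - 3·t^2 - 2·t - 3. From the given position equation x(t) = t^5 - 3·t^4 + 2·t^3 - 3·t^2 - 2·t - 3, we substitute t = 3 to get x = 18.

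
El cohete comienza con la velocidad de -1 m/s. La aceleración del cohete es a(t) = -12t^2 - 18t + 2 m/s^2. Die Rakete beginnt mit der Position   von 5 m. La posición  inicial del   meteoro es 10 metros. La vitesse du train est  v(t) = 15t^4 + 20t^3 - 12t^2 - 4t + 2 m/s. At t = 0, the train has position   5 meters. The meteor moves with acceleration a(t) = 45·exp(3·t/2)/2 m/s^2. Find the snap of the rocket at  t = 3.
We must differentiate our acceleration equation a(t) = -12·t^2 - 18·t + 2 2 times. Taking d/dt of a(t), we find j(t) = -24·t - 18. Taking d/dt of j(t), we find s(t) = -24. We have snap s(t) = -24. Substituting t = 3: s(3) = -24.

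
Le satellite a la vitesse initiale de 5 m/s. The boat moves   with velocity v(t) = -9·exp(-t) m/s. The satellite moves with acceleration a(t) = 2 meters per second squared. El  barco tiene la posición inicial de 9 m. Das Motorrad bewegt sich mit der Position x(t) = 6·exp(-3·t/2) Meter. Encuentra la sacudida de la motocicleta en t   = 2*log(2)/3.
Debemos derivar nuestra ecuación de la posición x(t) = 6·exp(-3·t/2) 3 veces. Tomando d/dt de x(t), encontramos v(t) = -9·exp(-3·t/2). Derivando la velocidad, obtenemos la aceleración: a(t) = 27·exp(-3·t/2)/2. Derivando la aceleración, obtenemos la sacudida: j(t) = -81·exp(-3·t/2)/4. Usando j(t) = -81·exp(-3·t/2)/4 y sustituyendo t = 2*log(2)/3, encontramos j = -81/8.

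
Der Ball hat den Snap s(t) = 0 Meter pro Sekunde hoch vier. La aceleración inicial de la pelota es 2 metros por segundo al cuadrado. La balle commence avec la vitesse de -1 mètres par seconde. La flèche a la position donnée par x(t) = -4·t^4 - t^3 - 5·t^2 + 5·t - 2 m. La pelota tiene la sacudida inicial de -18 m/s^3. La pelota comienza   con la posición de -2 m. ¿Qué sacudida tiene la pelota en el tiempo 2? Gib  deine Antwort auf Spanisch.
Para resolver esto, necesitamos tomar 1 integral de nuestra ecuación del snap s(t) = 0. La antiderivada del snap, con j(0) = -18, da la sacudida: j(t) = -18. De la ecuación de la sacudida j(t) = -18, sustituimos t = 2 para obtener j = -18.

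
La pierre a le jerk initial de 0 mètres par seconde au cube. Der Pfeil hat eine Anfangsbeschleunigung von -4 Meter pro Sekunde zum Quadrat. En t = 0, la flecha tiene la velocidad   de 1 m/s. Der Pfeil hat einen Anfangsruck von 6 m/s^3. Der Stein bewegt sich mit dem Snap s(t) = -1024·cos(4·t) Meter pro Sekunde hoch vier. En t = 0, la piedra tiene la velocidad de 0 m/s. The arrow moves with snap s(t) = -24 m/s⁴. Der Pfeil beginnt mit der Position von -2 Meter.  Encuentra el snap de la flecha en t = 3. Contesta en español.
Tenemos el snap s(t) = -24. Sustituyendo t = 3: s(3) = -24.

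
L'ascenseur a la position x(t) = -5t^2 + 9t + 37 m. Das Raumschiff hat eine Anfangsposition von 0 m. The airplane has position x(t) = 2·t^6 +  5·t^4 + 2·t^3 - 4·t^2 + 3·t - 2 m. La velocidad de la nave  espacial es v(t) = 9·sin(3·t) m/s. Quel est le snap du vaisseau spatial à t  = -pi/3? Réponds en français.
Pour résoudre ceci, nous devons prendre 3 dérivées de notre équation de la vitesse v(t) = 9·sin(3·t). En prenant d/dt de v(t), nous trouvons a(t) = 27·cos(3·t). La dérivée de l'accélération donne le jerk: j(t) = -81·sin(3·t). En prenant d/dt de j(t), nous trouvons s(t) = -243·cos(3·t). De l'équation du snap s(t) = -243·cos(3·t), nous substituons t = -pi/3 pour obtenir s = 243.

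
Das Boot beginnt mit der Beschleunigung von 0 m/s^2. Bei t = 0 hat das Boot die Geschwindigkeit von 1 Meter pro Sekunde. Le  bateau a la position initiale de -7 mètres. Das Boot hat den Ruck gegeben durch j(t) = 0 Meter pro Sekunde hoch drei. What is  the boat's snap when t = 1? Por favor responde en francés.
En partant du jerk j(t) = 0, nous prenons 1 dérivée. En prenant d/dt de j(t), nous trouvons s(t) = 0. De l'équation du snap s(t) = 0, nous substituons t = 1 pour obtenir s = 0.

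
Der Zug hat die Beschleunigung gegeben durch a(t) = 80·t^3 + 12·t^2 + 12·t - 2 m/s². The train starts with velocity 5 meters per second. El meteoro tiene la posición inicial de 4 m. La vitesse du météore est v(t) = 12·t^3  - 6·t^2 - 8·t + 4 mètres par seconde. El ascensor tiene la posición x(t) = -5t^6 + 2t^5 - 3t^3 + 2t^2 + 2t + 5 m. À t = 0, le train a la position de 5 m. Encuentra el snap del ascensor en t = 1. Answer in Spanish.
Para resolver esto, necesitamos tomar 4 derivadas de nuestra ecuación de la posición x(t) = -5·t^6 + 2·t^5 - 3·t^3 + 2·t^2 + 2·t + 5. Tomando d/dt de x(t), encontramos v(t) = -30·t^5 + 10·t^4 - 9·t^2 + 4·t + 2. Tomando d/dt de v(t), encontramos a(t) = -150·t^4 + 40·t^3 - 18·t + 4. Tomando d/dt de a(t), encontramos j(t) = -600·t^3 + 120·t^2 - 18. Derivando la sacudida, obtenemos el snap: s(t) = -1800·t^2 + 240·t. De la ecuación del snap s(t) = -1800·t^2 + 240·t, sustituimos t = 1 para obtener s = -1560.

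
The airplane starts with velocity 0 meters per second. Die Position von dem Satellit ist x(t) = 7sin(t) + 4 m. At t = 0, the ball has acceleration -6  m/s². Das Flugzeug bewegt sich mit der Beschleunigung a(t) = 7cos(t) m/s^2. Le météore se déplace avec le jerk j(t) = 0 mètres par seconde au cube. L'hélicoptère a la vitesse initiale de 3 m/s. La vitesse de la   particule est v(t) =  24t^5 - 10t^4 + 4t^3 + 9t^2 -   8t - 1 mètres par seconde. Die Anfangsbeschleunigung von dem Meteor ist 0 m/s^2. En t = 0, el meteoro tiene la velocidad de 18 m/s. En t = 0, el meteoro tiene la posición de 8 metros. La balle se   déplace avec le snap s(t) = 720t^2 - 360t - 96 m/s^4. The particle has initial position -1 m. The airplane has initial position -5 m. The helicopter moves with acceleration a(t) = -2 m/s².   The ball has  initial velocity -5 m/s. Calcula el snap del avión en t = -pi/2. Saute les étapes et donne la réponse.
s(-pi/2) = 0.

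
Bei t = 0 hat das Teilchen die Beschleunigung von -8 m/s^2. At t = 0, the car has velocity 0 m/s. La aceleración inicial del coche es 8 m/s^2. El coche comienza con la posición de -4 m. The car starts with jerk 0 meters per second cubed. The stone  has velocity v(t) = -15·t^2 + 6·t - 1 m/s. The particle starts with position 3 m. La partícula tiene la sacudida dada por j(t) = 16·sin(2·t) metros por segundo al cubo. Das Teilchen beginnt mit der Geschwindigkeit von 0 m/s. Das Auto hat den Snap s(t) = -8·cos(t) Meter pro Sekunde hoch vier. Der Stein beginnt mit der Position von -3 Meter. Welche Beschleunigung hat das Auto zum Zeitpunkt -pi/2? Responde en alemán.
Wir müssen unsere Gleichung für den Snap s(t) = -8·cos(t) 2-mal integrieren. Die Stammfunktion von dem Snap ist der Ruck. Mit j(0) = 0 erhalten wir j(t) = -8·sin(t). Das Integral von dem Ruck, mit a(0) = 8, ergibt die Beschleunigung: a(t) = 8·cos(t). Wir haben die Beschleunigung a(t) = 8·cos(t). Durch Einsetzen von t = -pi/2: a(-pi/2) = 0.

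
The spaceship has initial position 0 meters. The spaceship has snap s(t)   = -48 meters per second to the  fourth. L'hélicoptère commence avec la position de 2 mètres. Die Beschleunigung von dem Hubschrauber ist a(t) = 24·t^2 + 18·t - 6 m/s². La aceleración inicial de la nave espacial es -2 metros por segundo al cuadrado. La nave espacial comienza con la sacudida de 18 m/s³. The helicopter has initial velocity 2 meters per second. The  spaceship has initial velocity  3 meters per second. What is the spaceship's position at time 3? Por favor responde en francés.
Pour résoudre ceci, nous devons prendre 4 primitives de notre équation du snap s(t) = -48. En prenant ∫s(t)dt et en appliquant j(0) = 18, nous trouvons j(t) = 18 - 48·t. L'intégrale du jerk est l'accélération. En utilisant a(0) = -2, nous obtenons a(t) = -24·t^2 + 18·t - 2. En intégrant l'accélération et en utilisant la condition initiale v(0) = 3, nous obtenons v(t) = -8·t^3 + 9·t^2 - 2·t + 3. La primitive de la vitesse, avec x(0) = 0, donne la position: x(t) = -2·t^4 + 3·t^3 - t^2 + 3·t. De l'équation de la position x(t) = -2·t^4 + 3·t^3 - t^2 + 3·t, nous substituons t = 3 pour obtenir x = -81.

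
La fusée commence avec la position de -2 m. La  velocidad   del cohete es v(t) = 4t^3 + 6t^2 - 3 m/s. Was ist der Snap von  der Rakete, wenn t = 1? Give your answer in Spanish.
Partiendo de la velocidad v(t) = 4·t^3 + 6·t^2 - 3, tomamos 3 derivadas. Derivando la velocidad, obtenemos la aceleración: a(t) = 12·t^2 + 12·t. La derivada de la aceleración da la sacudida: j(t) = 24·t + 12. Derivando la sacudida, obtenemos el snap: s(t) = 24. Usando s(t) = 24 y sustituyendo t = 1, encontramos s = 24.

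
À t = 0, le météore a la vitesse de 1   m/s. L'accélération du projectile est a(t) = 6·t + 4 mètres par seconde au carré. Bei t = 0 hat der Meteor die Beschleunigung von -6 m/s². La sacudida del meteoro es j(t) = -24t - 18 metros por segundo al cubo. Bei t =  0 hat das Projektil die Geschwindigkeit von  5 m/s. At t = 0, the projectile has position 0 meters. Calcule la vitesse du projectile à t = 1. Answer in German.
Wir müssen unsere Gleichung für die Beschleunigung a(t) = 6·t + 4 1-mal integrieren. Die Stammfunktion von der Beschleunigung ist die Geschwindigkeit. Mit v(0) = 5 erhalten wir v(t) = 3·t^2 + 4·t + 5. Mit v(t) = 3·t^2 + 4·t + 5 und Einsetzen von t = 1, finden wir v = 12.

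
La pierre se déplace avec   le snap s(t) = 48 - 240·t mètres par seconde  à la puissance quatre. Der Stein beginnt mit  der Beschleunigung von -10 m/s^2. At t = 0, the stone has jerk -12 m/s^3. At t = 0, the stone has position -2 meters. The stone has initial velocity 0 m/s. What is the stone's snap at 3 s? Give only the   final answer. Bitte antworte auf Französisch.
La réponse est -672.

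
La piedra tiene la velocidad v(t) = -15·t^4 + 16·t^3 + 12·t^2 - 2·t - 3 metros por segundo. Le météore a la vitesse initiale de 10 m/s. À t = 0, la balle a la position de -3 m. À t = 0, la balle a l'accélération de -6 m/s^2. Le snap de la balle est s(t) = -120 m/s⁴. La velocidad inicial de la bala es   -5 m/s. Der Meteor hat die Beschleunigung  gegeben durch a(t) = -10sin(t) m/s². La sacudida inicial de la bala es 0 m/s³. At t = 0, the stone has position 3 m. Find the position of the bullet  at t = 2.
To solve this, we need to take 4 integrals of our snap equation s(t) = -120. The integral of snap is jerk. Using j(0) = 0, we get j(t) = -120·t. The antiderivative of jerk is acceleration. Using a(0) = -6, we get a(t) = -60·t^2 - 6. The integral of acceleration is velocity. Using v(0) = -5, we get v(t) = -20·t^3 - 6·t - 5. Finding the antiderivative of v(t) and using x(0) = -3: x(t) = -5·t^4 - 3·t^2 - 5·t - 3. We have position x(t) = -5·t^4 - 3·t^2 - 5·t - 3. Substituting t = 2: x(2) = -105.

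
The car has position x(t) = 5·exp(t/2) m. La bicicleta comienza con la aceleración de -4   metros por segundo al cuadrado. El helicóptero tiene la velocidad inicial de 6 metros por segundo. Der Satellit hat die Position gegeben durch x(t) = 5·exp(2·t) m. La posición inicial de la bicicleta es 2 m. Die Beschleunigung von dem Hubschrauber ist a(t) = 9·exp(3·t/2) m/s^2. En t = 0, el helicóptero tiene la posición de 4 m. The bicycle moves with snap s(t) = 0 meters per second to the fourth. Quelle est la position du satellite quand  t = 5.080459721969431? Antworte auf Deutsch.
Mit x(t) = 5·exp(2·t) und Einsetzen von t = 5.080459721969431, finden wir x = 129360.370244628.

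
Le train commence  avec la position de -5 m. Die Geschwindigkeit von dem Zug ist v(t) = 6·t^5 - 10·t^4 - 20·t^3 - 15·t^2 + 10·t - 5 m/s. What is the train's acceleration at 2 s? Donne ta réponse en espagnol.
Para resolver esto, necesitamos tomar 1 derivada de nuestra ecuación de la velocidad v(t) = 6·t^5 - 10·t^4 - 20·t^3 - 15·t^2 + 10·t - 5. Tomando d/dt de v(t), encontramos a(t) = 30·t^4 - 40·t^3 - 60·t^2 - 30·t + 10. Usando a(t) = 30·t^4 - 40·t^3 - 60·t^2 - 30·t + 10 y sustituyendo t = 2, encontramos a = -130.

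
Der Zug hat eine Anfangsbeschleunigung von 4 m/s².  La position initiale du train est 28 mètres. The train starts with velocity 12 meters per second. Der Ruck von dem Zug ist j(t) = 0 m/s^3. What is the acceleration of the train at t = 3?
To find the answer, we compute 1 integral of j(t) = 0. Finding the integral of j(t) and using a(0) = 4: a(t) = 4. We have acceleration a(t) = 4. Substituting t = 3: a(3) = 4.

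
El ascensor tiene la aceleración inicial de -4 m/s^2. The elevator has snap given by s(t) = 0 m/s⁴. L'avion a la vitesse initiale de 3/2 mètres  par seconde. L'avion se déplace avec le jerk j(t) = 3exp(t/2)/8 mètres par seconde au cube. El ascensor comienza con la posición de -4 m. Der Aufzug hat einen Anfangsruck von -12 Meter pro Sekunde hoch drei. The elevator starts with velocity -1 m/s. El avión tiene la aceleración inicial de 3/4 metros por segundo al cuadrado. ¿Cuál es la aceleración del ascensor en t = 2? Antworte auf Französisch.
En partant du snap s(t) = 0, nous prenons 2 intégrales. L'intégrale du snap est le jerk. En utilisant j(0) = -12, nous obtenons j(t) = -12. En intégrant le jerk et en utilisant la condition initiale a(0) = -4, nous obtenons a(t) = -12·t - 4. Nous avons l'accélération a(t) = -12·t - 4. En substituant t = 2: a(2) = -28.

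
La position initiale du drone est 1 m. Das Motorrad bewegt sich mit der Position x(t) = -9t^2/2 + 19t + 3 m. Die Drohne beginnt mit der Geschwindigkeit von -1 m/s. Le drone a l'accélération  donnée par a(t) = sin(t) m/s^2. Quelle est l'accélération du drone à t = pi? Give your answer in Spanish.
Tenemos la aceleración a(t) = sin(t). Sustituyendo t = pi: a(pi) = 0.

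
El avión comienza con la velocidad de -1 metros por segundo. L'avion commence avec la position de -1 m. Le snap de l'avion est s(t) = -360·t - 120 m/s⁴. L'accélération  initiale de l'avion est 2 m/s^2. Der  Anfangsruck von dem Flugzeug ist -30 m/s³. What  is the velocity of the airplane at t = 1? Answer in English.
We need to integrate our snap equation s(t) = -360·t - 120 3 times. The antiderivative of snap, with j(0) = -30, gives jerk: j(t) = -180·t^2 - 120·t - 30. Finding the antiderivative of j(t) and using a(0) = 2: a(t) = -60·t^3 - 60·t^2 - 30·t + 2. Integrating acceleration and using the initial condition v(0) = -1, we get v(t) = -15·t^4 - 20·t^3 - 15·t^2 + 2·t - 1. From the given velocity equation v(t) = -15·t^4 - 20·t^3 - 15·t^2 + 2·t - 1, we substitute t = 1 to get v = -49.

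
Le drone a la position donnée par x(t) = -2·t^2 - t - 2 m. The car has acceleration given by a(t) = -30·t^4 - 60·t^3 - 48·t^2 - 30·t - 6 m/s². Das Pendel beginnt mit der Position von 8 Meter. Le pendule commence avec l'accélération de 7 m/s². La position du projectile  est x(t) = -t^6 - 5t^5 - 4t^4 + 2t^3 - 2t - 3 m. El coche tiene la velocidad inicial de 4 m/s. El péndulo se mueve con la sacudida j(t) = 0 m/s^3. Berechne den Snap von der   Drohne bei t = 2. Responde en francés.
En partant de la position x(t) = -2·t^2 - t - 2, nous prenons 4 dérivées. En dérivant la position, nous obtenons la vitesse: v(t) = -4·t - 1. En dérivant la vitesse, nous obtenons l'accélération: a(t) = -4. En dérivant l'accélération, nous obtenons le jerk: j(t) = 0. La dérivée du jerk donne le snap: s(t) = 0. De l'équation du snap s(t) = 0, nous substituons t = 2 pour obtenir s = 0.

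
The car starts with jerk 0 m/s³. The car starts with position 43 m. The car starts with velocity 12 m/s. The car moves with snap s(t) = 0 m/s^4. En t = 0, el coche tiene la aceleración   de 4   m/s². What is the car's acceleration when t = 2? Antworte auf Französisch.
Nous devons trouver la primitive de notre équation du snap s(t) = 0 2 fois. En prenant ∫s(t)dt et en appliquant j(0) = 0, nous trouvons j(t) = 0. La primitive du jerk, avec a(0) = 4, donne l'accélération: a(t) = 4. En utilisant a(t) = 4 et en substituant t = 2, nous trouvons a = 4.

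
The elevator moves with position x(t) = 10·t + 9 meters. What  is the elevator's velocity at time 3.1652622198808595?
We must differentiate our position equation x(t) = 10·t + 9 1 time. The derivative of position gives velocity: v(t) = 10. From the given velocity equation v(t) = 10, we substitute t = 3.1652622198808595 to get v = 10.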